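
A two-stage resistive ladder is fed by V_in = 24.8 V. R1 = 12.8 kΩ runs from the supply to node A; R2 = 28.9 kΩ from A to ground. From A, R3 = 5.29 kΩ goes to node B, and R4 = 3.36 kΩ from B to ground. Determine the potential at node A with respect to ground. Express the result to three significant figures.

V_A ≈ 8.49 V

The second stage (R3 + R4 = 8.650 kΩ) loads node A in parallel with R2.
R2 ‖ (R3+R4) = 6.657 kΩ.
So V_A = 24.8 × 0.3422 = 8.485 V.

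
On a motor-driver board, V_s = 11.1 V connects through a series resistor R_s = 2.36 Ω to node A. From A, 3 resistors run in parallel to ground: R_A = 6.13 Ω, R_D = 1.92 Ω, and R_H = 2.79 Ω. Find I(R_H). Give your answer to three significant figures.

I ≈ 1.15 A

Equivalent of the parallel group: R_p = 0.9593 Ω.
Node voltage V_A = V_s · R_p/(R_s + R_p) = 11.1 × 0.2890 = 3.208 V.
I(R_H) = V_A / R_H = 3.208/2.79 = 1.150 A.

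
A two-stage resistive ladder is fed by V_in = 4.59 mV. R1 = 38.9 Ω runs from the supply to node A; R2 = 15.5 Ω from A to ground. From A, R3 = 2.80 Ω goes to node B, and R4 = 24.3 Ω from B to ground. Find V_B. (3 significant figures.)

V_B ≈ 0.832 mV

The second stage (R3 + R4 = 27.10 Ω) loads node A in parallel with R2.
Effective lower resistance at A: R2 ‖ 27.10 = 9.860 Ω.
V_A = 4.59 × 9.860/(38.9 + 9.860) = 0.9282 mV.
Stage 2 is unloaded, so V_B = V_A · R4/(R3+R4) = 0.9282 × 24.3/27.10 = 0.8323 mV.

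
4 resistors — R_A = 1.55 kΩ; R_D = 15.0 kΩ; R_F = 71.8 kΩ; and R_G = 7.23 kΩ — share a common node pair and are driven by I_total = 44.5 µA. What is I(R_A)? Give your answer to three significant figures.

Total conductance ΣG = 1/1.55 + 1/15.0 + 1/71.8 + 1/7.23 = 0.8641 (units of 1/kΩ).
R_A takes the fraction G_k/ΣG = 0.6452/0.8641 = 0.7467, so I = 44.5 × 0.7467 = 33.23 µA.

I ≈ 33.2 µA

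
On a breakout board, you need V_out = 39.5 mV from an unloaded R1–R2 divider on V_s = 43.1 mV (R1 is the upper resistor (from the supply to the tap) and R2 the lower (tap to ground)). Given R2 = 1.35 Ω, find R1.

R1 ≈ 0.123 Ω

Required fraction k = V_out/V_s = 0.9165.
R1 = R2·(1/k − 1) = 1.35 × 0.09114 = 0.1230 Ω.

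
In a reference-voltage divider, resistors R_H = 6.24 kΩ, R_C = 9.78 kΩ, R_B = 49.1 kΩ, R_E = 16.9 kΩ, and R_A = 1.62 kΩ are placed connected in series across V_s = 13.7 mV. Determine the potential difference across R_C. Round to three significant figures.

Total series resistance ΣR = 6.24 + 9.78 + 49.1 + 16.9 + 1.62 = 83.64 kΩ.
Voltage divider: V = V_s · (9.780 / 83.64) = 13.7 × 0.1169 = 1.602 mV.

V ≈ 1.60 mV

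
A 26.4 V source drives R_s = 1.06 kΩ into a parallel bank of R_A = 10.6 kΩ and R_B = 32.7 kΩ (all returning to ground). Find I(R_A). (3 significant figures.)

I ≈ 2.20 mA

Combine the parallel branches: R_p = (1/10.6 + 1/32.7)⁻¹ = 8.005 kΩ.
Node voltage V_A = V_DC · R_p/(R_s + R_p) = 26.4 × 0.8831 = 23.31 V.
I(R_A) = V_A / R_A = 23.31/10.6 = 2.199 mA.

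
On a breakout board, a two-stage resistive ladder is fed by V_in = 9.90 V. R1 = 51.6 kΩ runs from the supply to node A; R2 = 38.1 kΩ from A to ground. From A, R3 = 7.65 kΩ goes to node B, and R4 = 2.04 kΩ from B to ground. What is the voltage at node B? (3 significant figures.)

The second stage (R3 + R4 = 9.690 kΩ) loads node A in parallel with R2.
R2 ‖ (R3+R4) = 7.725 kΩ.
V_A = 9.90 × 7.725/(51.6 + 7.725) = 1.289 V.
Stage 2 is unloaded, so V_B = V_A · R4/(R3+R4) = 1.289 × 2.04/9.690 = 0.2714 V.

V_B ≈ 0.271 V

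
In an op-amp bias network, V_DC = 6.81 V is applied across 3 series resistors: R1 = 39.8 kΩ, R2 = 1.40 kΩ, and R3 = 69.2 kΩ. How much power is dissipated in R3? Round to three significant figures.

P ≈ 0.263 mW

ΣR = 110.4 kΩ → I = 6.81/110.4 = 0.06168 mA.
P = I²R = 0.003805 × 69.2 = 0.2633 mW.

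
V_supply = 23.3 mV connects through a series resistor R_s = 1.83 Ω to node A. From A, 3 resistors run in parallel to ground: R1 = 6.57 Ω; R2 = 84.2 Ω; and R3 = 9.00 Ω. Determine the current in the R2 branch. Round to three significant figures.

Equivalent of the parallel group: R_p = 3.634 Ω.
Node voltage V_A = V_supply · R_p/(R_s + R_p) = 23.3 × 0.6651 = 15.50 mV.
Branch current I = V_A/R2 = 15.50/84.2 = 0.1840 mA.
(Check via current divider: I_total = 4.264 mA; share G_k/ΣG = 0.04316 → same result.)

I ≈ 0.184 mA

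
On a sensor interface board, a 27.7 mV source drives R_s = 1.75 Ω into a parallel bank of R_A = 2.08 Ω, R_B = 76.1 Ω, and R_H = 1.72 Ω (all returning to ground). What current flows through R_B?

I ≈ 0.126 mA

Combine the parallel branches: R_p = (1/2.08 + 1/76.1 + 1/1.72)⁻¹ = 0.9300 Ω.
V_A by voltage divider: V_A = 27.7 × 0.9300/(1.75 + 0.9300) = 9.612 mV.
I(R_B) = V_A / R_B = 9.612/76.1 = 0.1263 mA.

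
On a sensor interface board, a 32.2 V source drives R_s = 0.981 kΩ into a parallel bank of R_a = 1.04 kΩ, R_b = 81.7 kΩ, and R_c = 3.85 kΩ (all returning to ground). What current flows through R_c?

Parallel bank: R_p = 1/(1/1.04 + 1/81.7 + 1/3.85) = 0.8107 kΩ.
V_A by voltage divider: V_A = 32.2 × 0.8107/(0.981 + 0.8107) = 14.57 V.
I(R_c) = V_A / R_c = 14.57/3.85 = 3.784 mA.

I ≈ 3.78 mA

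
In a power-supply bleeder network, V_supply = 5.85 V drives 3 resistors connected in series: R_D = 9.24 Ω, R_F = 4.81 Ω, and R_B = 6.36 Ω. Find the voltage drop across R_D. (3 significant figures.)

ΣR = 9.24 + 4.81 + 6.36 = 20.41 Ω.
By the voltage-divider rule, V = 5.85 × 9.240/20.41 = 2.648 V.

V ≈ 2.65 V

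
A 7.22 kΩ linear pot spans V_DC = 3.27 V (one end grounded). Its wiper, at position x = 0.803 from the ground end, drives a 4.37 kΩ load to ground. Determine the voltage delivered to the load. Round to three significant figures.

Lower segment x·R_p = 5.798 kΩ; upper segment (1−x)·R_p = 1.422 kΩ.
(x·R_p) ‖ R_L = 2.492 kΩ.
Then V_out = V_DC · 2.492/(1.422 + 2.492) = 2.082 V.

V_out ≈ 2.08 V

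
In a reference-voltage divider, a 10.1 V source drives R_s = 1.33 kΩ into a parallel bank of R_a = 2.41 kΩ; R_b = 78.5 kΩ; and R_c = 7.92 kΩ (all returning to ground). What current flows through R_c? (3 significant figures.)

Equivalent of the parallel group: R_p = 1.805 kΩ.
Node voltage V_A = V_CC · R_p/(R_s + R_p) = 10.1 × 0.5758 = 5.815 V.
Branch current I = V_A/R_c = 5.815/7.92 = 0.7343 mA.

I ≈ 0.734 mA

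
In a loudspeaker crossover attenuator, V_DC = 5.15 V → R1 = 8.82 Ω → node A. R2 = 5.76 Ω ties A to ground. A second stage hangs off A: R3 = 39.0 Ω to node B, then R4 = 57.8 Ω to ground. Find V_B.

Node A sees R2 in parallel with the series input of stage 2, R3 + R4 = 96.80 Ω.
R2 ‖ (R3+R4) = 5.437 Ω.
First divider: V_A = V_DC · 5.437/(8.82 + 5.437) = 1.964 V.
V_B = V_A × 0.5971 = 1.173 V.

V_B ≈ 1.17 V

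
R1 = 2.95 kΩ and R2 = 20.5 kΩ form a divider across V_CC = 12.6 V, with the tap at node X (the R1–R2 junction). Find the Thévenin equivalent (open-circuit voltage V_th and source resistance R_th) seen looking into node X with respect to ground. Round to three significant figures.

V_th ≈ 11.0 V, R_th ≈ 2.58 kΩ

V_th is the unloaded tap voltage: V_CC · R2/(R1+R2) = 12.6 × 0.8742 = 11.01 V.
With V_CC suppressed (replaced by a short), R_th = R1 ‖ R2 = (2.950 × 20.5)/(2.950 + 20.5) = 2.579 kΩ.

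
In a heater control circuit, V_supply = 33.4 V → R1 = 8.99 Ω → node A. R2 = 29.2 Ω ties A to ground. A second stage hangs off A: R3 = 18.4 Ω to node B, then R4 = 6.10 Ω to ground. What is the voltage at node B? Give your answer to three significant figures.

V_B ≈ 4.97 V

Looking into the second stage from A: R3 + R4 = 24.50 Ω appears in parallel with R2.
R2 ‖ (R3+R4) = 13.32 Ω.
V_A = 33.4 × 13.32/(8.99 + 13.32) = 19.94 V.
Then the unloaded second divider: V_B = V_A × R4/(R3+R4) = 19.94 × 0.2490 = 4.965 V.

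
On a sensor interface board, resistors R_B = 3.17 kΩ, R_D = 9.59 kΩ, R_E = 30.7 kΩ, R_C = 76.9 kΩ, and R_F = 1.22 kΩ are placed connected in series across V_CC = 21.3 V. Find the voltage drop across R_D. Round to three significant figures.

V ≈ 1.68 V

ΣR = 3.17 + 9.59 + 30.7 + 76.9 + 1.22 = 121.6 kΩ.
V = V_CC · R/ΣR = 21.3 × 0.07888 = 1.680 V.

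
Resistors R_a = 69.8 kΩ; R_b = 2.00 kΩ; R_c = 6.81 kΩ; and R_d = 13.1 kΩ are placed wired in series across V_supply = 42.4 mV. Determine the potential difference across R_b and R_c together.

Total series resistance ΣR = 69.8 + 2.00 + 6.81 + 13.1 = 91.71 kΩ.
R_{R_b..R_c} = 2.00 + 6.81 = 8.810 kΩ.
By the voltage-divider rule, V = 42.4 × 8.810/91.71 = 4.073 mV.

V ≈ 4.07 mV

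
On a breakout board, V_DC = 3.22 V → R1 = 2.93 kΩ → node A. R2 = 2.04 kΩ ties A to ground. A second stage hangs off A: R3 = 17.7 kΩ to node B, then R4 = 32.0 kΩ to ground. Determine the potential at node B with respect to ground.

V_B ≈ 0.831 V

Looking into the second stage from A: R3 + R4 = 49.70 kΩ appears in parallel with R2.
R2 ‖ (R3+R4) = 1.960 kΩ.
V_A = 3.22 × 1.960/(2.93 + 1.960) = 1.290 V.
V_B = V_A × 0.6439 = 0.8309 V.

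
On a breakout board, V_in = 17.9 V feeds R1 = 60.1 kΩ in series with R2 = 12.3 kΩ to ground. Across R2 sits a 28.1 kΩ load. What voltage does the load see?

First combine the lower leg with the load: R2 ‖ R_L = 8.555 kΩ.
Then V_out = V_in · R2'/(R1 + R2') = 17.9 × 8.555/68.66 = 2.231 V.
(Unloaded it would be 3.04 V; the load pulls it down.)

V_out ≈ 2.23 V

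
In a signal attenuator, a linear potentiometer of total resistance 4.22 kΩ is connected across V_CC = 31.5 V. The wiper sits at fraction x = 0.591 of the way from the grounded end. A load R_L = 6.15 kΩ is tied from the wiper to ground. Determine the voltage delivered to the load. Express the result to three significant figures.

The pot divides into 1.726 kΩ above the wiper and 2.494 kΩ below.
R_L loads the lower segment: effective lower R = 1.774 kΩ.
V_out = 31.5 × 1.774/(1.726 + 1.774) = 15.97 V.

V_out ≈ 16.0 V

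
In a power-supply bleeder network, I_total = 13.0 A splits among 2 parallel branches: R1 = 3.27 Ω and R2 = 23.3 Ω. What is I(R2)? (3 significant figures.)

Two-branch current divider: I_k = I_total · R_other/(R_1 + R_2).
I(R2) = 13.0 × 3.27/(3.27 + 23.3) = 13.0 × 0.1231 = 1.600 A.

I ≈ 1.60 A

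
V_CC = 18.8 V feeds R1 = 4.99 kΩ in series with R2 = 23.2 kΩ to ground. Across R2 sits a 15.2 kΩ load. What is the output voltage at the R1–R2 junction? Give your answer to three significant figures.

V_out ≈ 12.2 V

The load sits in parallel with R2, giving an effective lower resistance R2' = R2·R_L/(R2+R_L) = 9.183 kΩ.
Voltage divider with the loaded lower leg: V_out = 18.8 × 9.183/(4.99 + 9.183) = 18.8 × 0.6479 = 12.18 V.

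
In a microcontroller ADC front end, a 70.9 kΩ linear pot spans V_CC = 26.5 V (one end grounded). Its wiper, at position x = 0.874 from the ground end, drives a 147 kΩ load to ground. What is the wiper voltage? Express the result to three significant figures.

V_out ≈ 22.0 V

Split the track: R_lower = x·R_p = 61.97 kΩ, R_upper = (1−x)·R_p = 8.933 kΩ.
(x·R_p) ‖ R_L = 43.59 kΩ.
Loaded-divider output: V_out = 26.5 × 0.8299 = 21.99 V.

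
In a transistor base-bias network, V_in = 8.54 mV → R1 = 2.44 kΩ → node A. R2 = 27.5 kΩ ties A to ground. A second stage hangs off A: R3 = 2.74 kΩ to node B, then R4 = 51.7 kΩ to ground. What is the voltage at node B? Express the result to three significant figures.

V_B ≈ 7.15 mV

Looking into the second stage from A: R3 + R4 = 54.44 kΩ appears in parallel with R2.
R2 ‖ (R3+R4) = 18.27 kΩ.
V_A = 8.54 × 18.27/(2.44 + 18.27) = 7.534 mV.
Then the unloaded second divider: V_B = V_A × R4/(R3+R4) = 7.534 × 0.9497 = 7.155 mV.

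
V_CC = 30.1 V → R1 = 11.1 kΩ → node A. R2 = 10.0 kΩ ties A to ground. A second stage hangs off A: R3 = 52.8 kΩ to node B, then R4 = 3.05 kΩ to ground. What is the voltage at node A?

V_A ≈ 13.0 V

The second stage (R3 + R4 = 55.85 kΩ) loads node A in parallel with R2.
R2 ‖ (R3+R4) = 8.481 kΩ.
V_A = 30.1 × 8.481/(11.1 + 8.481) = 13.04 V.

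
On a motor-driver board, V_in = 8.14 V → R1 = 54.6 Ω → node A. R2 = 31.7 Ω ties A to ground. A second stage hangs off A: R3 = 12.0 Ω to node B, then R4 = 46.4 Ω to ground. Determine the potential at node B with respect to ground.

V_B ≈ 1.77 V

Node A sees R2 in parallel with the series input of stage 2, R3 + R4 = 58.40 Ω.
Effective lower resistance at A: R2 ‖ 58.40 = 20.55 Ω.
V_A = 8.14 × 20.55/(54.6 + 20.55) = 2.226 V.
V_B = V_A × 0.7945 = 1.768 V.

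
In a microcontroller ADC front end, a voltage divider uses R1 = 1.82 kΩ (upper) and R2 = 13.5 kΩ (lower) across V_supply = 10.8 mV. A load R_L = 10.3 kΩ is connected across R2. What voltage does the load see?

V_out ≈ 8.23 mV

R2 ‖ R_L = (13.5 × 10.3)/(13.5 + 10.3) = 5.842 kΩ.
Voltage divider with the loaded lower leg: V_out = 10.8 × 5.842/(1.82 + 5.842) = 10.8 × 0.7625 = 8.235 mV.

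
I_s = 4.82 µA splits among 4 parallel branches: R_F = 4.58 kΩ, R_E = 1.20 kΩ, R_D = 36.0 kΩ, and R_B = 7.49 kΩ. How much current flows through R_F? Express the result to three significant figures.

I ≈ 0.868 µA

ΣG = 1/4.58 + 1/1.20 + 1/36.0 + 1/7.49 = 1.213.
By the current-divider rule, I = I_s · G_k/ΣG = 4.82 × 0.1800 = 0.8676 µA.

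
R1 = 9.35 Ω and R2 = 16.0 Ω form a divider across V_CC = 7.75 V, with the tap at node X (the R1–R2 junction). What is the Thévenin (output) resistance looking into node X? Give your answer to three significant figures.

Looking into X with the source shorted: R_th = R1·R2/(R1+R2) = 9.350 × 16.0/25.35 = 5.901 Ω.

R_th ≈ 5.90 Ω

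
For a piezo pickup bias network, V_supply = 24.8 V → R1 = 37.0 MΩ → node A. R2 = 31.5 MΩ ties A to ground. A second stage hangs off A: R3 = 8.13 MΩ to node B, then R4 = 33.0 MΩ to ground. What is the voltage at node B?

V_B ≈ 6.47 V

The second stage (R3 + R4 = 41.13 MΩ) loads node A in parallel with R2.
Effective lower resistance at A: R2 ‖ 41.13 = 17.84 MΩ.
V_A = 24.8 × 17.84/(37.0 + 17.84) = 8.067 V.
Stage 2 is unloaded, so V_B = V_A · R4/(R3+R4) = 8.067 × 33.0/41.13 = 6.473 V.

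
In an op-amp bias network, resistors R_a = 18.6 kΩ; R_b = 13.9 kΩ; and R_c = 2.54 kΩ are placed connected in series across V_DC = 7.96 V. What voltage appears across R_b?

V ≈ 3.16 V

Series total: ΣR = 18.6 + 13.9 + 2.54 = 35.04 kΩ.
By the voltage-divider rule, V = 7.96 × 13.90/35.04 = 3.158 V.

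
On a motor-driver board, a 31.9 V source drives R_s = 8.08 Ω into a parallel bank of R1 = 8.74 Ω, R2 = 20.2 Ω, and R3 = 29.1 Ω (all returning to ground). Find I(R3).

I ≈ 0.421 A

Equivalent of the parallel group: R_p = 5.043 Ω.
V_A by voltage divider: V_A = 31.9 × 5.043/(8.08 + 5.043) = 12.26 V.
I(R3) = V_A / R3 = 12.26/29.1 = 0.4213 A.
(Equivalently: I_total = 2.431 A, then current-divider fraction G_k/ΣG = 0.1733.)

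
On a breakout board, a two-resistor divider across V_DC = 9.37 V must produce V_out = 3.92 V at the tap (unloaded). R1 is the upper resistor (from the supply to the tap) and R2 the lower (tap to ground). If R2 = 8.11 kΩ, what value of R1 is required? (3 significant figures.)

R1 ≈ 11.3 kΩ

The divider ratio is R2/(R1+R2) = 3.92/9.37 = 0.4184.
Rearranging, R1 = R2·(1−k)/k = 8.11 × 1.390 = 11.28 kΩ.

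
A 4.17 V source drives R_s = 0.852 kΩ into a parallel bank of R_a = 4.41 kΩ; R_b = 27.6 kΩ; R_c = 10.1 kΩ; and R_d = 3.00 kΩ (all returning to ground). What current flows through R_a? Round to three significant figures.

Equivalent of the parallel group: R_p = 1.438 kΩ.
V_A = 4.17 × 1.438/2.290 = 2.619 V.
I(R_a) = V_A / R_a = 2.619/4.41 = 0.5938 mA.

I ≈ 0.594 mA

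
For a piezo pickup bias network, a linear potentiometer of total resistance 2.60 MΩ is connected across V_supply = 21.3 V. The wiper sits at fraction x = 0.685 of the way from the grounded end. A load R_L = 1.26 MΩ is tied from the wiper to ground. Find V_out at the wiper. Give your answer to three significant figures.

V_out ≈ 10.1 V

The pot divides into 0.8190 MΩ above the wiper and 1.781 MΩ below.
Lower segment in parallel with the load: 1.781 ‖ 1.26 = 0.7379 MΩ.
Then V_out = V_supply · 0.7379/(0.8190 + 0.7379) = 10.10 V.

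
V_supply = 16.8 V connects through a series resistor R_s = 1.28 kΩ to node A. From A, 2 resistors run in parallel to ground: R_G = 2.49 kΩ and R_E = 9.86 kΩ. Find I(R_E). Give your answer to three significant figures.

Equivalent of the parallel group: R_p = 1.988 kΩ.
V_A by voltage divider: V_A = 16.8 × 1.988/(1.28 + 1.988) = 10.22 V.
Branch current I = V_A/R_E = 10.22/9.86 = 1.036 mA.

I ≈ 1.04 mA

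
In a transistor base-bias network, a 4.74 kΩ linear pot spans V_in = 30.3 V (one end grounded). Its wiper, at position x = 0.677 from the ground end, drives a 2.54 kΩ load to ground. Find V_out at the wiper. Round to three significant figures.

V_out ≈ 14.6 V

Split the track: R_lower = x·R_p = 3.209 kΩ, R_upper = (1−x)·R_p = 1.531 kΩ.
R_L loads the lower segment: effective lower R = 1.418 kΩ.
Then V_out = V_in · 1.418/(1.531 + 1.418) = 14.57 V.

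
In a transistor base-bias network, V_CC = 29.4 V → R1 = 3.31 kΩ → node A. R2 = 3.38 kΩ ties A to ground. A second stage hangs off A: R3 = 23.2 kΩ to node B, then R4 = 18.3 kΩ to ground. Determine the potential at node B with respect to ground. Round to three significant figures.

The second stage (R3 + R4 = 41.50 kΩ) loads node A in parallel with R2.
R2 ‖ (R3+R4) = 3.125 kΩ.
V_A = 29.4 × 3.125/(3.31 + 3.125) = 14.28 V.
Then the unloaded second divider: V_B = V_A × R4/(R3+R4) = 14.28 × 0.4410 = 6.296 V.

V_B ≈ 6.30 V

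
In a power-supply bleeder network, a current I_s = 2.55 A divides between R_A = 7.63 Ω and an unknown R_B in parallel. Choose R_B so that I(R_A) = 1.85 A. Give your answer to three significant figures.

R_B ≈ 20.2 Ω

In a two-way split, I_A/I_s = R_B/(R_A + R_B).
1.85/2.55 = R_B/(R_A + R_B) → R_B = R_A · (0.7255)/(1 − 0.7255) = 7.63 × 2.643 = 20.17 Ω.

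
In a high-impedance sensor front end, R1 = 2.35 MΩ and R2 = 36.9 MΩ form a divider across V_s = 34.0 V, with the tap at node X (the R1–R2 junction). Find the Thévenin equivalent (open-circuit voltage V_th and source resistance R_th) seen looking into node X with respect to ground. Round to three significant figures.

V_th is the unloaded tap voltage: V_s · R2/(R1+R2) = 34.0 × 0.9401 = 31.96 V.
Zeroing V_s shorts the top of R1 to ground, so R_th = R1 ‖ R2 = 2.209 MΩ.

V_th ≈ 32.0 V, R_th ≈ 2.21 MΩ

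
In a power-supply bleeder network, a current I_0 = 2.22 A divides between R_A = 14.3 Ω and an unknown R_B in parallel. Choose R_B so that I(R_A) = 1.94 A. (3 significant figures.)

The fraction through R_A equals R_B/(R_A+R_B).
With f = 0.8739, R_B = R_A · f/(1−f) = 14.3 × 6.929 = 99.08 Ω.

R_B ≈ 99.1 Ω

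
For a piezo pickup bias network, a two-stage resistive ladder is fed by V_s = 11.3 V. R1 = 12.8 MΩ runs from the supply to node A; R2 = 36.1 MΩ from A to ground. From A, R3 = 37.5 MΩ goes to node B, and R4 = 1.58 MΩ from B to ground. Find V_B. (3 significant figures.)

Node A sees R2 in parallel with the series input of stage 2, R3 + R4 = 39.08 MΩ.
R2 ‖ (R3+R4) = 18.77 MΩ.
V_A = 11.3 × 18.77/(12.8 + 18.77) = 6.718 V.
Stage 2 is unloaded, so V_B = V_A · R4/(R3+R4) = 6.718 × 1.58/39.08 = 0.2716 V.

V_B ≈ 0.272 V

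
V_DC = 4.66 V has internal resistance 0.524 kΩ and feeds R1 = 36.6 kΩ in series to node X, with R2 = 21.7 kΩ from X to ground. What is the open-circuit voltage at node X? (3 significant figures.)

R1' = 0.524 + 36.6 = 37.12 kΩ (source resistance + R1).
V_th is the unloaded tap voltage: V_DC · R2/(R1'+R2) = 4.66 × 0.3689 = 1.719 V.

V_th ≈ 1.72 V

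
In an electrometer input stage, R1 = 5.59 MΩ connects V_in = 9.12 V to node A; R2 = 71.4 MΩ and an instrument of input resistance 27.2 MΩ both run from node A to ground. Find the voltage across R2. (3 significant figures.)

V_out ≈ 7.10 V

First combine the lower leg with the load: R2 ‖ R_L = 19.70 MΩ.
Then V_out = V_in · R2'/(R1 + R2') = 9.12 × 19.70/25.29 = 7.104 V.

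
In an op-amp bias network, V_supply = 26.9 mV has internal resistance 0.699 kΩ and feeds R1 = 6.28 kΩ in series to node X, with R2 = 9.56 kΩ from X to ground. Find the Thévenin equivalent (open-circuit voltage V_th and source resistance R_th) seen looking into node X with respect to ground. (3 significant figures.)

R1' = 0.699 + 6.28 = 6.979 kΩ (source resistance + R1).
With X open, the divider is unloaded: V_th = 26.9 × 9.56/16.54 = 15.55 mV.
With V_supply suppressed (replaced by a short), R_th = R1' ‖ R2 = (6.979 × 9.56)/(6.979 + 9.56) = 4.034 kΩ.

V_th ≈ 15.5 mV, R_th ≈ 4.03 kΩ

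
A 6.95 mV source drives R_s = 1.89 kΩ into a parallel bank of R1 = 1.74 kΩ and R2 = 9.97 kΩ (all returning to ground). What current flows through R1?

I ≈ 1.76 µA

Combine the parallel branches: R_p = (1/1.74 + 1/9.97)⁻¹ = 1.481 kΩ.
V_A = 6.95 × 1.481/3.371 = 3.054 mV.
Branch current I = V_A/R1 = 3.054/1.74 = 1.755 µA.
(Equivalently: I_total = 2.061 µA, then current-divider fraction G_k/ΣG = 0.8514.)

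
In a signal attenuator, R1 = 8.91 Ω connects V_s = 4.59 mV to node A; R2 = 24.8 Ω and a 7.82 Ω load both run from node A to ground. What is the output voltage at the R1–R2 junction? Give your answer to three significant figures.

V_out ≈ 1.84 mV

R2 ‖ R_L = (24.8 × 7.82)/(24.8 + 7.82) = 5.945 Ω.
Now apply the divider: V_out = 4.59 × 0.4002 = 1.837 mV.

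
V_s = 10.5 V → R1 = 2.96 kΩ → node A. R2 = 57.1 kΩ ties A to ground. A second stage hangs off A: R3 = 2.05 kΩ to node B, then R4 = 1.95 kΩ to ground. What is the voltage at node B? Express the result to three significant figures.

V_B ≈ 2.86 V

The second stage (R3 + R4 = 4.000 kΩ) loads node A in parallel with R2.
Effective lower resistance at A: R2 ‖ 4.000 = 3.738 kΩ.
So V_A = 10.5 × 0.5581 = 5.860 V.
Then the unloaded second divider: V_B = V_A × R4/(R3+R4) = 5.860 × 0.4875 = 2.857 V.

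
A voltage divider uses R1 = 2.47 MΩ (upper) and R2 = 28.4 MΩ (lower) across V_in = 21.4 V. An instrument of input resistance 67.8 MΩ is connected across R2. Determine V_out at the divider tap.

The load sits in parallel with R2, giving an effective lower resistance R2' = R2·R_L/(R2+R_L) = 20.02 MΩ.
Voltage divider with the loaded lower leg: V_out = 21.4 × 20.02/(2.47 + 20.02) = 21.4 × 0.8902 = 19.05 V.

V_out ≈ 19.0 V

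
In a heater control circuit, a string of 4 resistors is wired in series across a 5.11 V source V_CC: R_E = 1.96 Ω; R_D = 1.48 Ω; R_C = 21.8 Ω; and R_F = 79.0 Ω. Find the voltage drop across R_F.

V ≈ 3.87 V

Total series resistance ΣR = 1.96 + 1.48 + 21.8 + 79.0 = 104.2 Ω.
By the voltage-divider rule, V = 5.11 × 79.00/104.2 = 3.873 V.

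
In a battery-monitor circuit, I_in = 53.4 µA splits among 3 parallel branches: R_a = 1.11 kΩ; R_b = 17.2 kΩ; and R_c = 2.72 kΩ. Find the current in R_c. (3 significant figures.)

I ≈ 14.8 µA

ΣG = 1/1.11 + 1/17.2 + 1/2.72 = 1.327.
R_c takes the fraction G_k/ΣG = 0.3676/1.327 = 0.2771, so I = 53.4 × 0.2771 = 14.80 µA.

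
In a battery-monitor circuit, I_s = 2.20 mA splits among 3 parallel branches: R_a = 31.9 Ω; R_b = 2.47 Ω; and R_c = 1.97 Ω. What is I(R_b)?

Total conductance ΣG = 1/31.9 + 1/2.47 + 1/1.97 = 0.9438 (units of 1/Ω).
R_b takes the fraction G_k/ΣG = 0.4049/0.9438 = 0.4290, so I = 2.20 × 0.4290 = 0.9437 mA.

I ≈ 0.944 mA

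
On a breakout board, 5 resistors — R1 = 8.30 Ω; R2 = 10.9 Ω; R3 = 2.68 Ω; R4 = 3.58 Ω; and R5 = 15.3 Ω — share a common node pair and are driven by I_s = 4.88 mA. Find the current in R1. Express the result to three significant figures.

Total conductance ΣG = 1/8.30 + 1/10.9 + 1/2.68 + 1/3.58 + 1/15.3 = 0.9300 (units of 1/Ω).
Current divider: I(R1) = I_s · G_k/ΣG = 4.88 × (0.1205/0.9300) = 4.88 × 0.1295 = 0.6322 mA.

I ≈ 0.632 mA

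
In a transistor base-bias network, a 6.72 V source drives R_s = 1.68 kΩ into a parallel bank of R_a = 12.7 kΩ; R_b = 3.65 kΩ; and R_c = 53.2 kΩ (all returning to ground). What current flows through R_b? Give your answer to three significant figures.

I ≈ 1.13 mA

Parallel bank: R_p = 1/(1/12.7 + 1/3.65 + 1/53.2) = 2.692 kΩ.
V_A by voltage divider: V_A = 6.72 × 2.692/(1.68 + 2.692) = 4.138 V.
Branch current I = V_A/R_b = 4.138/3.65 = 1.134 mA.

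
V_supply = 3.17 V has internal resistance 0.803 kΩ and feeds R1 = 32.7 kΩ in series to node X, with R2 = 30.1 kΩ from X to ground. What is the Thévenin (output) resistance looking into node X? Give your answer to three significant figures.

R1' = 0.803 + 32.7 = 33.50 kΩ (source resistance + R1).
Looking into X with the source shorted: R_th = R1'·R2/(R1'+R2) = 33.50 × 30.1/63.60 = 15.86 kΩ.

R_th ≈ 15.9 kΩ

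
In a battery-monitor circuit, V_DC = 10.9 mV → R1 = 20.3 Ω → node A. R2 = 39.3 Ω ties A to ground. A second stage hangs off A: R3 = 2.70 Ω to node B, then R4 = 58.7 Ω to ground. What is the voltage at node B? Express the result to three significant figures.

V_B ≈ 5.64 mV

Node A sees R2 in parallel with the series input of stage 2, R3 + R4 = 61.40 Ω.
Effective lower resistance at A: R2 ‖ 61.40 = 23.96 Ω.
First divider: V_A = V_DC · 23.96/(20.3 + 23.96) = 5.901 mV.
Stage 2 is unloaded, so V_B = V_A · R4/(R3+R4) = 5.901 × 58.7/61.40 = 5.641 mV.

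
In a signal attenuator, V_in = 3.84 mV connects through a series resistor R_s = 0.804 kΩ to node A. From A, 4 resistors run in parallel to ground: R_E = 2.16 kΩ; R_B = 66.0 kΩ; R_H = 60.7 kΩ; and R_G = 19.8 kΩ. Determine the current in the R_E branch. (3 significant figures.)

Combine the parallel branches: R_p = (1/2.16 + 1/66.0 + 1/60.7 + 1/19.8)⁻¹ = 1.835 kΩ.
V_A = 3.84 × 1.835/2.639 = 2.670 mV.
I(R_E) = V_A / R_E = 2.670/2.16 = 1.236 µA.
(Check via current divider: I_total = 1.455 µA; share G_k/ΣG = 0.8493 → same result.)

I ≈ 1.24 µA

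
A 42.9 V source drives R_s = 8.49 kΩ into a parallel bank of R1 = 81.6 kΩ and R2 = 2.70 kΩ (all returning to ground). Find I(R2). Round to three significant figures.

I ≈ 3.74 mA

Parallel bank: R_p = 1/(1/81.6 + 1/2.70) = 2.614 kΩ.
V_A by voltage divider: V_A = 42.9 × 2.614/(8.49 + 2.614) = 10.10 V.
Branch current I = V_A/R2 = 10.10/2.70 = 3.740 mA.
(Equivalently: I_total = 3.864 mA, then current-divider fraction G_k/ΣG = 0.9680.)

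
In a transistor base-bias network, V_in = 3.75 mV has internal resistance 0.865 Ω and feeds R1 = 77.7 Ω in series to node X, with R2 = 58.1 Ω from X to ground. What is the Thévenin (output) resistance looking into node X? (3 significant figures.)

R1' = 0.865 + 77.7 = 78.56 Ω (source resistance + R1).
With V_in suppressed (replaced by a short), R_th = R1' ‖ R2 = (78.56 × 58.1)/(78.56 + 58.1) = 33.40 Ω.

R_th ≈ 33.4 Ω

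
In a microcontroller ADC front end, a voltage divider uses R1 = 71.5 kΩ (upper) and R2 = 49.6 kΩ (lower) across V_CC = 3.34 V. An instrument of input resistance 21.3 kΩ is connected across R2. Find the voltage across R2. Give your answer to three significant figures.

The load sits in parallel with R2, giving an effective lower resistance R2' = R2·R_L/(R2+R_L) = 14.90 kΩ.
Now apply the divider: V_out = 3.34 × 0.1725 = 0.5760 V.

V_out ≈ 0.576 V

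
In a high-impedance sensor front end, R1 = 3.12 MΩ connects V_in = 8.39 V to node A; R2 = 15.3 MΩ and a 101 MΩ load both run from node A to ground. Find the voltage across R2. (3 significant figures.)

V_out ≈ 6.79 V

The load sits in parallel with R2, giving an effective lower resistance R2' = R2·R_L/(R2+R_L) = 13.29 MΩ.
Now apply the divider: V_out = 8.39 × 0.8098 = 6.795 V.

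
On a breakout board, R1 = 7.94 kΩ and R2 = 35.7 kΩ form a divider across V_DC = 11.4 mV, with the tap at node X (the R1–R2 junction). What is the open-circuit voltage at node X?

Open-circuit (no load on X): V_th = V_DC · R2/(R1 + R2) = 11.4 × 35.7/(7.940 + 35.7) = 9.326 mV.

V_th ≈ 9.33 mV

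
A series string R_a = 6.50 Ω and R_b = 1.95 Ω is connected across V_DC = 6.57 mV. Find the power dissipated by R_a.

P ≈ 3.93 µW

The common current is I = 6.57/8.450 = 0.7775 mA.
V(R_a) = I·R = 5.054 mV; P = V·I = 5.054 × 0.7775 = 3.929 µW.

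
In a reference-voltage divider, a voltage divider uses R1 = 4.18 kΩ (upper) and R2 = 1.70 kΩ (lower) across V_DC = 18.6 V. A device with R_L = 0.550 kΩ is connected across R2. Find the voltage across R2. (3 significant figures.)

V_out ≈ 1.68 V

The load sits in parallel with R2, giving an effective lower resistance R2' = R2·R_L/(R2+R_L) = 0.4156 kΩ.
Now apply the divider: V_out = 18.6 × 0.09043 = 1.682 V.
(Unloaded it would be 5.38 V; the load pulls it down.)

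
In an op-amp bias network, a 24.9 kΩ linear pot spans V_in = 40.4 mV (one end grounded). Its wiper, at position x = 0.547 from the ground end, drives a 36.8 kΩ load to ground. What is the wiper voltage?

V_out ≈ 18.9 mV

Split the track: R_lower = x·R_p = 13.62 kΩ, R_upper = (1−x)·R_p = 11.28 kΩ.
R_L loads the lower segment: effective lower R = 9.941 kΩ.
V_out = 40.4 × 9.941/(11.28 + 9.941) = 18.93 mV.
(Unloaded: V_out = x·V_in = 22.1 mV.)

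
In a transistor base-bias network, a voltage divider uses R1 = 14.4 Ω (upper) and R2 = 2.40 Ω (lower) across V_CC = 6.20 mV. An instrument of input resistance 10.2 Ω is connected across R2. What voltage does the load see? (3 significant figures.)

V_out ≈ 0.737 mV

R2 ‖ R_L = (2.40 × 10.2)/(2.40 + 10.2) = 1.943 Ω.
Then V_out = V_CC · R2'/(R1 + R2') = 6.20 × 1.943/16.34 = 0.7371 mV.
(Unloaded it would be 0.886 mV; the load pulls it down.)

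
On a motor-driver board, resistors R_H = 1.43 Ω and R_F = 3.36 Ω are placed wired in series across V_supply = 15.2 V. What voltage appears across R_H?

ΣR = 1.43 + 3.36 = 4.790 Ω.
Voltage divider: V = V_supply · (1.430 / 4.790) = 15.2 × 0.2985 = 4.538 V.

V ≈ 4.54 V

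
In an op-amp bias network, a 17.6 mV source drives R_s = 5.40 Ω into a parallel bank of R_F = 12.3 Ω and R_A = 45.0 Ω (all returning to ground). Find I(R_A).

Combine the parallel branches: R_p = (1/12.3 + 1/45.0)⁻¹ = 9.660 Ω.
V_A = 17.6 × 9.660/15.06 = 11.29 mV.
Branch current I = V_A/R_A = 11.29/45.0 = 0.2509 mA.

I ≈ 0.251 mA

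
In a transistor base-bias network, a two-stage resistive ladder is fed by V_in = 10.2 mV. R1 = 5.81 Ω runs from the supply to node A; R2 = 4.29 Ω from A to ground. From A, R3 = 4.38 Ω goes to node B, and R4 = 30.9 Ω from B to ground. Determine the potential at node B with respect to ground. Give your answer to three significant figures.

Looking into the second stage from A: R3 + R4 = 35.28 Ω appears in parallel with R2.
R2 ‖ (R3+R4) = 3.825 Ω.
V_A = 10.2 × 3.825/(5.81 + 3.825) = 4.049 mV.
Then the unloaded second divider: V_B = V_A × R4/(R3+R4) = 4.049 × 0.8759 = 3.547 mV.

V_B ≈ 3.55 mV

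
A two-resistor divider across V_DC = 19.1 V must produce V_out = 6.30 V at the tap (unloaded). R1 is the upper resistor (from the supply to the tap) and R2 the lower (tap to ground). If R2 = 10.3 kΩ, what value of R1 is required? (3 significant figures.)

R1 ≈ 20.9 kΩ

V_out/V_DC = R2/(R1+R2) = 0.3298.
Rearranging, R1 = R2·(1−k)/k = 10.3 × 2.032 = 20.93 kΩ.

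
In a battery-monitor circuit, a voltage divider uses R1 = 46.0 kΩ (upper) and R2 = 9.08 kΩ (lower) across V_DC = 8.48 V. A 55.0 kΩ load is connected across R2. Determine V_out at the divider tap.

V_out ≈ 1.23 V

R2 ‖ R_L = (9.08 × 55.0)/(9.08 + 55.0) = 7.793 kΩ.
Then V_out = V_DC · R2'/(R1 + R2') = 8.48 × 7.793/53.79 = 1.229 V.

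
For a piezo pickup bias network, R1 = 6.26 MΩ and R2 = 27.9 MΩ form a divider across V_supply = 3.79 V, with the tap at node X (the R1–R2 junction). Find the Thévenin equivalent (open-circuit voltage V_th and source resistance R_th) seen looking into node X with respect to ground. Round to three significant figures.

With X open, the divider is unloaded: V_th = 3.79 × 27.9/34.16 = 3.095 V.
Looking into X with the source shorted: R_th = R1·R2/(R1+R2) = 6.260 × 27.9/34.16 = 5.113 MΩ.

V_th ≈ 3.10 V, R_th ≈ 5.11 MΩ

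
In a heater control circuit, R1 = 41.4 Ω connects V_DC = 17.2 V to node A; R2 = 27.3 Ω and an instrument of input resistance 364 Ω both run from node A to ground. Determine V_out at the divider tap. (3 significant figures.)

R2 ‖ R_L = (27.3 × 364)/(27.3 + 364) = 25.40 Ω.
Voltage divider with the loaded lower leg: V_out = 17.2 × 25.40/(41.4 + 25.40) = 17.2 × 0.3802 = 6.539 V.
(Unloaded it would be 6.83 V; the load pulls it down.)

V_out ≈ 6.54 V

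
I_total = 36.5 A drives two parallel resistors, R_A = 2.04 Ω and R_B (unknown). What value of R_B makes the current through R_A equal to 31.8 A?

R_B ≈ 13.8 Ω

The fraction through R_A equals R_B/(R_A+R_B).
31.8/36.5 = R_B/(R_A + R_B) → R_B = R_A · (0.8712)/(1 − 0.8712) = 2.04 × 6.766 = 13.80 Ω.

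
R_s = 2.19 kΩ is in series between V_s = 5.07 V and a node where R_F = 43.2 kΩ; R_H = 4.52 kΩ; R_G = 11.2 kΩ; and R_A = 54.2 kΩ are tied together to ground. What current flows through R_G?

I ≈ 0.256 mA

Parallel bank: R_p = 1/(1/43.2 + 1/4.52 + 1/11.2 + 1/54.2) = 2.840 kΩ.
Node voltage V_A = V_s · R_p/(R_s + R_p) = 5.07 × 0.5646 = 2.863 V.
I(R_G) = V_A / R_G = 2.863/11.2 = 0.2556 mA.
(Equivalently: I_total = 1.008 mA, then current-divider fraction G_k/ΣG = 0.2536.)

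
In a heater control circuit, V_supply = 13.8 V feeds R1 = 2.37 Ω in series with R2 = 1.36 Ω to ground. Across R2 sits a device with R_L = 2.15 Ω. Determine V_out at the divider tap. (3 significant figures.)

V_out ≈ 3.59 V

The load sits in parallel with R2, giving an effective lower resistance R2' = R2·R_L/(R2+R_L) = 0.8330 Ω.
Voltage divider with the loaded lower leg: V_out = 13.8 × 0.8330/(2.37 + 0.8330) = 13.8 × 0.2601 = 3.589 V.
(Unloaded it would be 5.03 V; the load pulls it down.)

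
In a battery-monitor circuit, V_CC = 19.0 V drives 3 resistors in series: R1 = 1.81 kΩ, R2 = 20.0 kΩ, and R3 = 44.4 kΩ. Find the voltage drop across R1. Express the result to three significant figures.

V ≈ 0.519 V

Series total: ΣR = 1.81 + 20.0 + 44.4 = 66.21 kΩ.
Voltage divider: V = V_CC · (1.810 / 66.21) = 19.0 × 0.02734 = 0.5194 V.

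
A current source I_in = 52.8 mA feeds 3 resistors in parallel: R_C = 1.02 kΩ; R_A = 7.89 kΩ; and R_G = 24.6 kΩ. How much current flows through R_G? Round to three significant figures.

ΣG = 1/1.02 + 1/7.89 + 1/24.6 = 1.148.
R_G takes the fraction G_k/ΣG = 0.04065/1.148 = 0.03542, so I = 52.8 × 0.03542 = 1.870 mA.

I ≈ 1.87 mA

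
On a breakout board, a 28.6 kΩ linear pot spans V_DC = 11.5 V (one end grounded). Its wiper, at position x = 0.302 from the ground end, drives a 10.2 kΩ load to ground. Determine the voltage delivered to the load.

V_out ≈ 2.18 V

Lower segment x·R_p = 8.637 kΩ; upper segment (1−x)·R_p = 19.96 kΩ.
Lower segment in parallel with the load: 8.637 ‖ 10.2 = 4.677 kΩ.
V_out = 11.5 × 4.677/(19.96 + 4.677) = 2.183 V.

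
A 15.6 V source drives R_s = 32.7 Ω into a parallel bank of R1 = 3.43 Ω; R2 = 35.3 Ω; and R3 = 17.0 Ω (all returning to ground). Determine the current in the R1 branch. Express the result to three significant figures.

Combine the parallel branches: R_p = (1/3.43 + 1/35.3 + 1/17.0)⁻¹ = 2.641 Ω.
Node voltage V_A = V_supply · R_p/(R_s + R_p) = 15.6 × 0.07472 = 1.166 V.
I(R1) = V_A / R1 = 1.166/3.43 = 0.3398 A.
(Check via current divider: I_total = 0.4414 A; share G_k/ΣG = 0.7699 → same result.)

I ≈ 0.340 A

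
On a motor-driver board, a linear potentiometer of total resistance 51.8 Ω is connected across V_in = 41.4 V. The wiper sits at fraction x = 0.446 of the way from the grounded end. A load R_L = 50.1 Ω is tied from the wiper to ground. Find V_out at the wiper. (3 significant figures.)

V_out ≈ 14.7 V

Split the track: R_lower = x·R_p = 23.10 Ω, R_upper = (1−x)·R_p = 28.70 Ω.
R_L loads the lower segment: effective lower R = 15.81 Ω.
Then V_out = V_in · 15.81/(28.70 + 15.81) = 14.71 V.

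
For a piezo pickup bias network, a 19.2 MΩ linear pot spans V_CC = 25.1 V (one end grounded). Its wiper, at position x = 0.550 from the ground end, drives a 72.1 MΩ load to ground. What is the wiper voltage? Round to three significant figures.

The pot divides into 8.640 MΩ above the wiper and 10.56 MΩ below.
(x·R_p) ‖ R_L = 9.211 MΩ.
Then V_out = V_CC · 9.211/(8.640 + 9.211) = 12.95 V.
(Unloaded: V_out = x·V_CC = 13.8 V.)

V_out ≈ 13.0 V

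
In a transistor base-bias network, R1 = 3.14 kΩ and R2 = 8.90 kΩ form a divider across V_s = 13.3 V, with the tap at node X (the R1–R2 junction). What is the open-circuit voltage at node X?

V_th ≈ 9.83 V

Open-circuit (no load on X): V_th = V_s · R2/(R1 + R2) = 13.3 × 8.90/(3.140 + 8.90) = 9.831 V.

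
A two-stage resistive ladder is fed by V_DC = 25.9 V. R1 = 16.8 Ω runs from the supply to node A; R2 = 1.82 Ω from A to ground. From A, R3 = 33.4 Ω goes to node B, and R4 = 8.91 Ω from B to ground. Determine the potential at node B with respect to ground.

V_B ≈ 0.513 V

Node A sees R2 in parallel with the series input of stage 2, R3 + R4 = 42.31 Ω.
Effective lower resistance at A: R2 ‖ 42.31 = 1.745 Ω.
First divider: V_A = V_DC · 1.745/(16.8 + 1.745) = 2.437 V.
Then the unloaded second divider: V_B = V_A × R4/(R3+R4) = 2.437 × 0.2106 = 0.5132 V.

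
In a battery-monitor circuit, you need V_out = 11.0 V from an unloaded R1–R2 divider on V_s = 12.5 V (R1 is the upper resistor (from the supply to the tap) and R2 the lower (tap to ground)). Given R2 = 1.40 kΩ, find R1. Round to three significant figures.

V_out/V_s = R2/(R1+R2) = 0.8800.
R1 = R2·(1/k − 1) = 1.40 × 0.1364 = 0.1909 kΩ.

R1 ≈ 0.191 kΩ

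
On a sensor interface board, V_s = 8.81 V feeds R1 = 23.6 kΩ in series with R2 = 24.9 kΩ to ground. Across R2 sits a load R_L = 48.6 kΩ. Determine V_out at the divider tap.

The load sits in parallel with R2, giving an effective lower resistance R2' = R2·R_L/(R2+R_L) = 16.46 kΩ.
Now apply the divider: V_out = 8.81 × 0.4109 = 3.620 V.

V_out ≈ 3.62 V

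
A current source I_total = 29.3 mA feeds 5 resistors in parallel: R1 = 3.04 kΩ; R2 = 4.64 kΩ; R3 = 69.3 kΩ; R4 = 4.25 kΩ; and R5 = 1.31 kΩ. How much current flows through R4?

I ≈ 4.43 mA

Total conductance ΣG = 1/3.04 + 1/4.64 + 1/69.3 + 1/4.25 + 1/1.31 = 1.558 (units of 1/kΩ).
R4 takes the fraction G_k/ΣG = 0.2353/1.558 = 0.1511, so I = 29.3 × 0.1511 = 4.426 mA.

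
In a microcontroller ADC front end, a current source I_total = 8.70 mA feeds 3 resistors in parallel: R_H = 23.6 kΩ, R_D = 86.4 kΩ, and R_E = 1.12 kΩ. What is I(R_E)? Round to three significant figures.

Conductances: ΣG = 1/23.6 + 1/86.4 + 1/1.12 = 0.9468 (1/kΩ).
By the current-divider rule, I = I_total · G_k/ΣG = 8.70 × 0.9430 = 8.204 mA.

I ≈ 8.20 mA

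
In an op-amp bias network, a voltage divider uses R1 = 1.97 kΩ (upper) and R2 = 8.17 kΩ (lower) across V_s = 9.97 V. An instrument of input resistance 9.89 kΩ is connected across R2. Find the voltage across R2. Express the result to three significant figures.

V_out ≈ 6.92 V

First combine the lower leg with the load: R2 ‖ R_L = 4.474 kΩ.
Voltage divider with the loaded lower leg: V_out = 9.97 × 4.474/(1.97 + 4.474) = 9.97 × 0.6943 = 6.922 V.
(Unloaded it would be 8.03 V; the load pulls it down.)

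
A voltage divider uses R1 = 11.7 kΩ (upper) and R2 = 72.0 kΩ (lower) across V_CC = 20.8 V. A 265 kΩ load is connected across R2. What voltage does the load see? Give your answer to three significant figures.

V_out ≈ 17.2 V

The load sits in parallel with R2, giving an effective lower resistance R2' = R2·R_L/(R2+R_L) = 56.62 kΩ.
Then V_out = V_CC · R2'/(R1 + R2') = 20.8 × 56.62/68.32 = 17.24 V.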